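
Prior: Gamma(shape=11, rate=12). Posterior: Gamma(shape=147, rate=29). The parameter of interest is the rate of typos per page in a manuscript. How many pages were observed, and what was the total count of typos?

n = 17 pages with total 136 typos

A Gamma(α, β) prior (rate parametrization) on a Poisson rate with n observations summing to S gives posterior Gamma(α+S, β+n).
Matching: Σxᵢ = 147 − 11 = 136 and n = 29 − 12 = 17.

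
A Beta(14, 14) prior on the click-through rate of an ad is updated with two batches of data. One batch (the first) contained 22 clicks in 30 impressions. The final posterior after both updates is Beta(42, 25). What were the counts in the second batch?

6 clicks and 3 non-clicks

Sequential conjugate updates are equivalent to a single update on the pooled data, so total successes = posterior α − prior α and total failures = posterior β − prior β.
Total across both batches: 42−14=28 clicks, 25−14=11 non-clicks.
Subtract the first batch: 28−22=6 clicks and 11−8=3 non-clicks.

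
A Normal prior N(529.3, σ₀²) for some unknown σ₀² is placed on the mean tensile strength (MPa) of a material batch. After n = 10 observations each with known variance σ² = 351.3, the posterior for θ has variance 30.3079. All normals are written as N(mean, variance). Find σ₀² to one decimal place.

σ₀² = 220.8

Posterior precision equals prior precision plus data precision: 1/σ_n² = 1/σ₀² + n/σ².
So 1/σ₀² = 1/30.3079 − 10/351.3 = 0.032995 − 0.028466 = 0.004529.
Hence σ₀² = 1/0.004529 ≈ 220.8.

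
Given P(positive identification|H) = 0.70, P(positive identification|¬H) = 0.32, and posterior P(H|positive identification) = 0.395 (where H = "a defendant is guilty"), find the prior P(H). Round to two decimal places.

In odds form, posterior odds = prior odds × likelihood ratio, so prior odds = posterior odds ÷ LR.
Posterior odds = 0.395/(1−0.395) = 0.6529. LR = 0.70/0.32 = 2.1875.
Prior odds = 0.6529/2.1875 = 0.2985, so P(H) = 0.2985/(1+0.2985) ≈ 0.23.

P(H) = 0.23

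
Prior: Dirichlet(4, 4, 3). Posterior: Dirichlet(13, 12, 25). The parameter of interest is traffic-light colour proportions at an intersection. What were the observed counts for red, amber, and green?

counts (9, 8, 22)

For a Dirichlet(α) prior with multinomial counts c, the posterior is Dirichlet(α + c) componentwise.
Counts are posterior − prior componentwise: 13−4=9, 12−4=8, 25−3=22.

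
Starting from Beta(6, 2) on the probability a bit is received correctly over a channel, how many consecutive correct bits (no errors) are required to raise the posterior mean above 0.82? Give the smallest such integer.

After k correct bits and 0 errors the posterior is Beta(6+k, 2), with mean (6+k)/(6+2+k).
Set (6+k)/(8+k) > 0.82 and solve: k > (0.82·8 − 6)/(1 − 0.82) = 3.111.
The smallest integer exceeding 3.111 is 4, and checking k=4: (10)/(12) = 0.8333 > 0.82.

k = 4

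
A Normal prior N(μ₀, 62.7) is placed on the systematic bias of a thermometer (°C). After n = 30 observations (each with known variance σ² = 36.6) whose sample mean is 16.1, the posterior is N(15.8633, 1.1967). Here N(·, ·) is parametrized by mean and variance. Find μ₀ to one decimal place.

μ₀ = 3.7

With known observation variance, the Normal–Normal posterior has precision τ_n = τ₀ + n/σ² and mean μ_n = (τ₀μ₀ + (n/σ²)x̄)/τ_n.
Here τ₀ = 1/62.7 = 0.015949 and τ_data = 30/36.6 = 0.819672, so τ_n = 0.835621.
Rearranging for μ₀: μ₀ = (μ_n·τ_n − τ_data·x̄)/τ₀ = (15.8633·0.835621 − 0.819672·16.1) / 0.015949 = 0.058987/0.015949 ≈ 3.7.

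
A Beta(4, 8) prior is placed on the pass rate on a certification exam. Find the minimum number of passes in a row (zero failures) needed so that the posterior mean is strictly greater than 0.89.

After k passes and 0 failures the posterior is Beta(4+k, 8), with mean (4+k)/(4+8+k).
Set (4+k)/(12+k) > 0.89 and solve: k > (0.89·12 − 4)/(1 − 0.89) = 60.727.
The smallest integer exceeding 60.727 is 61.

k = 61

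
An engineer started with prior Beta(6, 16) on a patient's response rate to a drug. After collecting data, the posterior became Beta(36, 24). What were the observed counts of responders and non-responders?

30 responders and 8 non-responders

A Beta(a, b) prior with s successes and f failures in binomial data gives a Beta(a+s, b+f) posterior.
Match parameters: s=36−6=30, f=24−16=8.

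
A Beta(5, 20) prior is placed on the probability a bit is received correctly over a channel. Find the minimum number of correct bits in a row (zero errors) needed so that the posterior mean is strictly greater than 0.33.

k = 5

After k correct bits and 0 errors the posterior is Beta(5+k, 20), with mean (5+k)/(5+20+k).
Set (5+k)/(25+k) > 0.33 and solve: k > (0.33·25 − 5)/(1 − 0.33) = 4.851.
The smallest integer exceeding 4.851 is 5.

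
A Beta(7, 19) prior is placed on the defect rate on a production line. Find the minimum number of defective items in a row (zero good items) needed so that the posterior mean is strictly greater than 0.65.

k = 29

After k defective items and 0 good items the posterior is Beta(7+k, 19), with mean (7+k)/(7+19+k).
Set (7+k)/(26+k) > 0.65 and solve: k > (0.65·26 − 7)/(1 − 0.65) = 28.286.
The smallest integer exceeding 28.286 is 29, and checking k=29: (36)/(55) = 0.6545 > 0.65.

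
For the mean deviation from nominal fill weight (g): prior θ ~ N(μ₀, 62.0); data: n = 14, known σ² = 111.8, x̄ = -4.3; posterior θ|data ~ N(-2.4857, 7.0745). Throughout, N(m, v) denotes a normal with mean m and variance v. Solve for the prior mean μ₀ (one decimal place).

The posterior mean is a precision-weighted average: μ_n = (τ₀μ₀ + τ_data·x̄)/(τ₀+τ_data), with τ₀=1/σ₀² and τ_data=n/σ².
Here τ₀ = 1/62.0 = 0.016129 and τ_data = 14/111.8 = 0.125224, so τ_n = 0.141353.
Rearranging for μ₀: μ₀ = (μ_n·τ_n − τ_data·x̄)/τ₀ = (-2.4857·0.141353 − 0.125224·-4.3) / 0.016129 = 0.187102/0.016129 ≈ 11.6.

μ₀ = 11.6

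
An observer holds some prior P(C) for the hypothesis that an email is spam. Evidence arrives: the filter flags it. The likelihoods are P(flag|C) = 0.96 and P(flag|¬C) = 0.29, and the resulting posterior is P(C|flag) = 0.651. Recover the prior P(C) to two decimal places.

In odds form, posterior odds = prior odds × likelihood ratio, so prior odds = posterior odds ÷ LR.
Posterior odds = 0.651/(1−0.651) = 1.8653. LR = 0.96/0.29 = 3.3103.
Prior odds = 1.8653/3.3103 = 0.5635, so P(C) = 0.5635/(1+0.5635) ≈ 0.36.

P(C) = 0.36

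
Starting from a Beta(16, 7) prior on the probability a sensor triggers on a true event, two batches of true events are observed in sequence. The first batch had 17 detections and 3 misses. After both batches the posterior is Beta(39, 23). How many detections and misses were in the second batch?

Sequential conjugate updates are equivalent to a single update on the pooled data, so total successes = posterior α − prior α and total failures = posterior β − prior β.
Total across both batches: 39−16=23 detections, 23−7=16 misses.
Subtract the first batch: 23−17=6 detections and 16−3=13 misses.

6 detections and 13 misses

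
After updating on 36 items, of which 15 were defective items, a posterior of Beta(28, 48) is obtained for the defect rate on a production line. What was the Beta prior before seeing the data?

Under Beta–binomial conjugacy the posterior parameters are (a+s, b+f).
So a = 28 − 15 = 13 and b = 48 − 21 = 27.

Beta(13, 27)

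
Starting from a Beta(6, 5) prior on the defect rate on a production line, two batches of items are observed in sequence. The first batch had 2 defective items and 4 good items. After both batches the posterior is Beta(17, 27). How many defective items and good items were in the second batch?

9 defective items and 18 good items

Because Beta–binomial updating is additive in the counts, the combined data contributed (α_post−α_prior, β_post−β_prior) successes and failures.
Total across both batches: 17−6=11 defective items, 27−5=22 good items.
Subtract the first batch: 11−2=9 defective items and 22−4=18 good items.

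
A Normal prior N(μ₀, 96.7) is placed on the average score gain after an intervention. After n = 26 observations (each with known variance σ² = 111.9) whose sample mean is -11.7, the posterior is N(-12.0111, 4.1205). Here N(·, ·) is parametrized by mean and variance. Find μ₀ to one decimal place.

The posterior mean is a precision-weighted average: μ_n = (τ₀μ₀ + τ_data·x̄)/(τ₀+τ_data), with τ₀=1/σ₀² and τ_data=n/σ².
Here τ₀ = 1/96.7 = 0.010341 and τ_data = 26/111.9 = 0.232350, so τ_n = 0.242691.
Rearranging for μ₀: μ₀ = (μ_n·τ_n − τ_data·x̄)/τ₀ = (-12.0111·0.242691 − 0.232350·-11.7) / 0.010341 = -0.196491/0.010341 ≈ -19.0.

μ₀ = -19.0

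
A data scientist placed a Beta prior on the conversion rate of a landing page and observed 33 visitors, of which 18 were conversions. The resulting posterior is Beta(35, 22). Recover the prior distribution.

A Beta(a, b) prior with s successes and f failures in binomial data gives a Beta(a+s, b+f) posterior.
So a = 35 − 18 = 17 and b = 22 − 15 = 7.

Beta(17, 7)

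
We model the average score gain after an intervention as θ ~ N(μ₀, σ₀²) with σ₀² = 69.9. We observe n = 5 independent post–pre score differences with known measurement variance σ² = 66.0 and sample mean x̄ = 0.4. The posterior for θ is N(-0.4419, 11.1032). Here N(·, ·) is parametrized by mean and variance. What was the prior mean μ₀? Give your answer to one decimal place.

μ₀ = -4.9

The posterior mean is a precision-weighted average: μ_n = (τ₀μ₀ + τ_data·x̄)/(τ₀+τ_data), with τ₀=1/σ₀² and τ_data=n/σ².
Here τ₀ = 1/69.9 = 0.014306 and τ_data = 5/66.0 = 0.075758, so τ_n = 0.090064.
Rearranging for μ₀: μ₀ = (μ_n·τ_n − τ_data·x̄)/τ₀ = (-0.4419·0.090064 − 0.075758·0.4) / 0.014306 = -0.070102/0.014306 ≈ -4.9.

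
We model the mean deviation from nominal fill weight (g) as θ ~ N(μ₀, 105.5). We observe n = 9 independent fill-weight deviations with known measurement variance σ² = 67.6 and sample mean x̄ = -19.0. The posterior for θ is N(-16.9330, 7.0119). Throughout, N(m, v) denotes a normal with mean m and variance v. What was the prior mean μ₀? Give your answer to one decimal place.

μ₀ = 12.1

The posterior mean is a precision-weighted average: μ_n = (τ₀μ₀ + τ_data·x̄)/(τ₀+τ_data), with τ₀=1/σ₀² and τ_data=n/σ².
Here τ₀ = 1/105.5 = 0.009479 and τ_data = 9/67.6 = 0.133136, so τ_n = 0.142615.
Rearranging for μ₀: μ₀ = (μ_n·τ_n − τ_data·x̄)/τ₀ = (-16.9330·0.142615 − 0.133136·-19.0) / 0.009479 = 0.114684/0.009479 ≈ 12.1.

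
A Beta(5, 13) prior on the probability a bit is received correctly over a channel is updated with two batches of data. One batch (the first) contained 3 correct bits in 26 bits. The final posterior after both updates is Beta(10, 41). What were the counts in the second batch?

Because Beta–binomial updating is additive in the counts, the combined data contributed (α_post−α_prior, β_post−β_prior) successes and failures.
Total across both batches: 10−5=5 correct bits, 41−13=28 errors.
Subtract the first batch: 5−3=2 correct bits and 28−23=5 errors.

2 correct bits and 5 errors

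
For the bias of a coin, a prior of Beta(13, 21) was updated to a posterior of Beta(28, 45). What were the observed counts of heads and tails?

15 heads and 24 tails

Beta is conjugate to the binomial likelihood: posterior = Beta(a+s, b+f).
So s = 28 − 13 = 15 and f = 45 − 21 = 24.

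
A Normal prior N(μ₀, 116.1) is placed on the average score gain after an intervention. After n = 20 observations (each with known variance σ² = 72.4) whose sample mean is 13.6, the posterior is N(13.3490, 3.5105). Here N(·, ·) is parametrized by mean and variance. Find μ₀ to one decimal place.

The posterior mean is a precision-weighted average: μ_n = (τ₀μ₀ + τ_data·x̄)/(τ₀+τ_data), with τ₀=1/σ₀² and τ_data=n/σ².
Here τ₀ = 1/116.1 = 0.008613 and τ_data = 20/72.4 = 0.276243, so τ_n = 0.284856.
Rearranging for μ₀: μ₀ = (μ_n·τ_n − τ_data·x̄)/τ₀ = (13.3490·0.284856 − 0.276243·13.6) / 0.008613 = 0.045638/0.008613 ≈ 5.3.

μ₀ = 5.3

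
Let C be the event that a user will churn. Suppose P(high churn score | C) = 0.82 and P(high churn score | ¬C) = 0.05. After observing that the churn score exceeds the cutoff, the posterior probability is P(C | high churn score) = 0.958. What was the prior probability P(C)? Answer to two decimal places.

P(C) = 0.58

Bayes' rule in odds form gives O(C|E) = O(C)·[P(E|C)/P(E|¬C)], hence O(C) = O(C|E)/LR.
Posterior odds = 0.958/(1−0.958) = 22.8095. LR = 0.82/0.05 = 16.4000.
Prior odds = 22.8095/16.4000 = 1.3908, so P(C) = 1.3908/(1+1.3908) ≈ 0.58.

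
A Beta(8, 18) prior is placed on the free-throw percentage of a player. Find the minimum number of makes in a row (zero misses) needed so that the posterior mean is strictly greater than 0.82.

After k makes and 0 misses the posterior is Beta(8+k, 18), with mean (8+k)/(8+18+k).
Set (8+k)/(26+k) > 0.82 and solve: k > (0.82·26 − 8)/(1 − 0.82) = 74.000.
The smallest integer exceeding 74.000 is 75, and checking k=75: (83)/(101) = 0.8218 > 0.82.

k = 75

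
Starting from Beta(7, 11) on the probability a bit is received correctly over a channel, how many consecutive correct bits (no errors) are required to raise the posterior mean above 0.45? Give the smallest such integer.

After k correct bits and 0 errors the posterior is Beta(7+k, 11), with mean (7+k)/(7+11+k).
Set (7+k)/(18+k) > 0.45 and solve: k > (0.45·18 − 7)/(1 − 0.45) = 2.000.
The smallest integer exceeding 2.000 is 3.

k = 3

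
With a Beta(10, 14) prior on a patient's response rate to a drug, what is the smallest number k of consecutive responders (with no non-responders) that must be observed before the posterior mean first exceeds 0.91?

k = 132

After k responders and 0 non-responders the posterior is Beta(10+k, 14), with mean (10+k)/(10+14+k).
Set (10+k)/(24+k) > 0.91 and solve: k > (0.91·24 − 10)/(1 − 0.91) = 131.556.
The smallest integer exceeding 131.556 is 132, and checking k=132: (142)/(156) = 0.9103 > 0.91.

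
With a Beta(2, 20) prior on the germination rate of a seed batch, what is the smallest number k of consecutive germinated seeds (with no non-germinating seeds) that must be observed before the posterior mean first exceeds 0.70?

After k germinated seeds and 0 non-germinating seeds the posterior is Beta(2+k, 20), with mean (2+k)/(2+20+k).
Set (2+k)/(22+k) > 0.70 and solve: k > (0.70·22 − 2)/(1 − 0.70) = 44.667.
The smallest integer exceeding 44.667 is 45.

k = 45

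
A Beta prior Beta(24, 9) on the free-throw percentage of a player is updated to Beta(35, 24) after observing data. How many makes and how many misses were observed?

A Beta(a, b) prior with s successes and f failures in binomial data gives a Beta(a+s, b+f) posterior.
Match parameters: s=35−24=11, f=24−9=15.

11 makes and 15 misses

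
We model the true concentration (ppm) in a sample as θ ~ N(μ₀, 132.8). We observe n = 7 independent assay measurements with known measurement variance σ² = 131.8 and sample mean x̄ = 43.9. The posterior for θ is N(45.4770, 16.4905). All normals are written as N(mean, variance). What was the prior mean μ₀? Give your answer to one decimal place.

μ₀ = 56.6

The posterior mean is a precision-weighted average: μ_n = (τ₀μ₀ + τ_data·x̄)/(τ₀+τ_data), with τ₀=1/σ₀² and τ_data=n/σ².
Here τ₀ = 1/132.8 = 0.007530 and τ_data = 7/131.8 = 0.053111, so τ_n = 0.060641.
Rearranging for μ₀: μ₀ = (μ_n·τ_n − τ_data·x̄)/τ₀ = (45.4770·0.060641 − 0.053111·43.9) / 0.007530 = 0.426198/0.007530 ≈ 56.6.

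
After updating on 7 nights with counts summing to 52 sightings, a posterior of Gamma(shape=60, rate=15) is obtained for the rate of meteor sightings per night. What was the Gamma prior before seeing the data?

Gamma(shape=8, rate=8)

Gamma–Poisson conjugacy: posterior shape = α + Σxᵢ, posterior rate = β + n.
So α = 60 − 52 = 8 and β = 15 − 7 = 8.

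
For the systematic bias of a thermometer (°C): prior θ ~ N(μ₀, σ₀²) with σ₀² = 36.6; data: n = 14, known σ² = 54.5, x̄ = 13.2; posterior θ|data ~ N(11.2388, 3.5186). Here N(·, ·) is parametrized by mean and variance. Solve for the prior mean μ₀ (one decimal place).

With known observation variance, the Normal–Normal posterior has precision τ_n = τ₀ + n/σ² and mean μ_n = (τ₀μ₀ + (n/σ²)x̄)/τ_n.
Here τ₀ = 1/36.6 = 0.027322 and τ_data = 14/54.5 = 0.256881, so τ_n = 0.284203.
Rearranging for μ₀: μ₀ = (μ_n·τ_n − τ_data·x̄)/τ₀ = (11.2388·0.284203 − 0.256881·13.2) / 0.027322 = -0.196729/0.027322 ≈ -7.2.

μ₀ = -7.2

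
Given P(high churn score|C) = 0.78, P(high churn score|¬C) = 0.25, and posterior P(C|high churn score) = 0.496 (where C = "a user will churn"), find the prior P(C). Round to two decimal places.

In odds form, posterior odds = prior odds × likelihood ratio, so prior odds = posterior odds ÷ LR.
Posterior odds = 0.496/(1−0.496) = 0.9841. LR = 0.78/0.25 = 3.1200.
Prior odds = 0.9841/3.1200 = 0.3154, so P(C) = 0.3154/(1+0.3154) ≈ 0.24.

P(C) = 0.24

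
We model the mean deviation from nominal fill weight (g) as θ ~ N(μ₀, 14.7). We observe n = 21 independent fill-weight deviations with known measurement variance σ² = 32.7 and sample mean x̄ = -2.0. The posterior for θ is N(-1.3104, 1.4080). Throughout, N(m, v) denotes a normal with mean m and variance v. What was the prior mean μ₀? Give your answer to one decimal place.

With known observation variance, the Normal–Normal posterior has precision τ_n = τ₀ + n/σ² and mean μ_n = (τ₀μ₀ + (n/σ²)x̄)/τ_n.
Here τ₀ = 1/14.7 = 0.068027 and τ_data = 21/32.7 = 0.642202, so τ_n = 0.710229.
Rearranging for μ₀: μ₀ = (μ_n·τ_n − τ_data·x̄)/τ₀ = (-1.3104·0.710229 − 0.642202·-2.0) / 0.068027 = 0.353720/0.068027 ≈ 5.2.

μ₀ = 5.2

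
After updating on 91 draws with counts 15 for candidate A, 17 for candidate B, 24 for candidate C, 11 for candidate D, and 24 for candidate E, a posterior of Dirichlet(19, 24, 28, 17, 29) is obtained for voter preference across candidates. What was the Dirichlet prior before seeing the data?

For a Dirichlet(α) prior with multinomial counts c, the posterior is Dirichlet(α + c) componentwise.
Subtract each count from the matching posterior parameter: 19−15=4, 24−17=7, 28−24=4, 17−11=6, 29−24=5.

Dirichlet(4, 7, 4, 6, 5)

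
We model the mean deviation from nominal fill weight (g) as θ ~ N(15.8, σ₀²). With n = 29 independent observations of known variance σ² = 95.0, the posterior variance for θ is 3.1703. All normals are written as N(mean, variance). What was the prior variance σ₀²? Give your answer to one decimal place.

Posterior precision equals prior precision plus data precision: 1/σ_n² = 1/σ₀² + n/σ².
So 1/σ₀² = 1/3.1703 − 29/95.0 = 0.315428 − 0.305263 = 0.010165.
Hence σ₀² = 1/0.010165 ≈ 98.4.

σ₀² = 98.4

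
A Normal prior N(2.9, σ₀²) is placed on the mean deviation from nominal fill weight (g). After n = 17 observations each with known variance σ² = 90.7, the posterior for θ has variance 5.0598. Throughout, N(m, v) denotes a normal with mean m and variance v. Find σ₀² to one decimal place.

σ₀² = 98.0

For the Normal–Normal model with known σ², precisions add: τ_n = τ₀ + n/σ².
So 1/σ₀² = 1/5.0598 − 17/90.7 = 0.197636 − 0.187431 = 0.010205.
Hence σ₀² = 1/0.010205 ≈ 98.0.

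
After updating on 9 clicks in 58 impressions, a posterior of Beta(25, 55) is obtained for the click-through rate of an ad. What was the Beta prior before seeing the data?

Beta(16, 6)

A Beta(α, β) prior with s successes and f failures in binomial data gives a Beta(α+s, β+f) posterior.
Subtract the data counts: 25−9=16, 55−49=6.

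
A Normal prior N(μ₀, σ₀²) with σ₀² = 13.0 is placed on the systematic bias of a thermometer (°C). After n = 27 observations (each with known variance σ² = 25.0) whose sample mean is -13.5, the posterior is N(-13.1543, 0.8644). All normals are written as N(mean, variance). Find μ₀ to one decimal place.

With known observation variance, the Normal–Normal posterior has precision τ_n = τ₀ + n/σ² and mean μ_n = (τ₀μ₀ + (n/σ²)x̄)/τ_n.
Here τ₀ = 1/13.0 = 0.076923 and τ_data = 27/25.0 = 1.080000, so τ_n = 1.156923.
Rearranging for μ₀: μ₀ = (μ_n·τ_n − τ_data·x̄)/τ₀ = (-13.1543·1.156923 − 1.080000·-13.5) / 0.076923 = -0.638512/0.076923 ≈ -8.3.

μ₀ = -8.3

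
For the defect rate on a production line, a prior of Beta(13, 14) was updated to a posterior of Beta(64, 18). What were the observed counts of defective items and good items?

51 defective items and 4 good items

Under Beta–binomial conjugacy the posterior parameters are (a+s, b+f).
So s = 64 − 13 = 51 and f = 18 − 14 = 4.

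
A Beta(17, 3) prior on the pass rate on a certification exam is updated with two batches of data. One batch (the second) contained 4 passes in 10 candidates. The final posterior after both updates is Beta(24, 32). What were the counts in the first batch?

Because Beta–binomial updating is additive in the counts, the combined data contributed (α_post−α_prior, β_post−β_prior) successes and failures.
Total across both batches: 24−17=7 passes, 32−3=29 failures.
Subtract the second batch: 7−4=3 passes and 29−6=23 failures.

3 passes and 23 failures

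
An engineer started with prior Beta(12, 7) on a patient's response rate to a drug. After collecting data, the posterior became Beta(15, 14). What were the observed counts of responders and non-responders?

3 responders and 7 non-responders

Under Beta–binomial conjugacy the posterior parameters are (α+s, β+f).
Match parameters: s=15−12=3, f=14−7=7.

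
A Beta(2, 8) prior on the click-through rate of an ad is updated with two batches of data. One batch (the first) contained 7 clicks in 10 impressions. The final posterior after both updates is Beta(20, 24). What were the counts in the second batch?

Sequential conjugate updates are equivalent to a single update on the pooled data, so total successes = posterior α − prior α and total failures = posterior β − prior β.
Total across both batches: 20−2=18 clicks, 24−8=16 non-clicks.
Subtract the first batch: 18−7=11 clicks and 16−3=13 non-clicks.

11 clicks and 13 non-clicks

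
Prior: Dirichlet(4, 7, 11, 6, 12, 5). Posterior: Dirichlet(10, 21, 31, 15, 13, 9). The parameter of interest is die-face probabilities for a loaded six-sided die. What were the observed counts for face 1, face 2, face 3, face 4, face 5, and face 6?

counts (6, 14, 20, 9, 1, 4)

For a Dirichlet(α) prior with multinomial counts c, the posterior is Dirichlet(α + c) componentwise.
Counts are posterior − prior componentwise: 10−4=6, 21−7=14, 31−11=20, 15−6=9, 13−12=1, 9−5=4.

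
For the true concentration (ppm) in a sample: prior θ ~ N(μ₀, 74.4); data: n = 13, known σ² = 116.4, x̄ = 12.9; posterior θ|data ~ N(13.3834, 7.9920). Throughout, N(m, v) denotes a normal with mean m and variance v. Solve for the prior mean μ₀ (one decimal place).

With known observation variance, the Normal–Normal posterior has precision τ_n = τ₀ + n/σ² and mean μ_n = (τ₀μ₀ + (n/σ²)x̄)/τ_n.
Here τ₀ = 1/74.4 = 0.013441 and τ_data = 13/116.4 = 0.111684, so τ_n = 0.125125.
Rearranging for μ₀: μ₀ = (μ_n·τ_n − τ_data·x̄)/τ₀ = (13.3834·0.125125 − 0.111684·12.9) / 0.013441 = 0.233874/0.013441 ≈ 17.4.

μ₀ = 17.4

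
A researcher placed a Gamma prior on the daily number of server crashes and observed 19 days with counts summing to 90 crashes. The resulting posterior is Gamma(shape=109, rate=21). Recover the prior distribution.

A Gamma(α, β) prior (rate parametrization) on a Poisson rate with n observations summing to S gives posterior Gamma(α+S, β+n).
So α = 109 − 90 = 19 and β = 21 − 19 = 2.

Gamma(shape=19, rate=2)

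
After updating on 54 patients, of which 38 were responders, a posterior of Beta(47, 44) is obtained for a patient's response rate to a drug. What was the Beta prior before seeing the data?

Beta(9, 28)

Beta is conjugate to the binomial likelihood: posterior = Beta(a+s, b+f).
Subtract the data counts: 47−38=9, 44−16=28.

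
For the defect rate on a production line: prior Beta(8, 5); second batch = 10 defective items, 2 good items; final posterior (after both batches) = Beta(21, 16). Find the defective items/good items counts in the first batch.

Sequential conjugate updates are equivalent to a single update on the pooled data, so total successes = posterior α − prior α and total failures = posterior β − prior β.
Total across both batches: 21−8=13 defective items, 16−5=11 good items.
Subtract the second batch: 13−10=3 defective items and 11−2=9 good items.

3 defective items and 9 good items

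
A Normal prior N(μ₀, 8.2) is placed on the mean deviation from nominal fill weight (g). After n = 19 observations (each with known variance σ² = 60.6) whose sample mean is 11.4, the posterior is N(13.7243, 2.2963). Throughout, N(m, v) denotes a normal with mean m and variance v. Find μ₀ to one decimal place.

With known observation variance, the Normal–Normal posterior has precision τ_n = τ₀ + n/σ² and mean μ_n = (τ₀μ₀ + (n/σ²)x̄)/τ_n.
Here τ₀ = 1/8.2 = 0.121951 and τ_data = 19/60.6 = 0.313531, so τ_n = 0.435482.
Rearranging for μ₀: μ₀ = (μ_n·τ_n − τ_data·x̄)/τ₀ = (13.7243·0.435482 − 0.313531·11.4) / 0.121951 = 2.402432/0.121951 ≈ 19.7.

μ₀ = 19.7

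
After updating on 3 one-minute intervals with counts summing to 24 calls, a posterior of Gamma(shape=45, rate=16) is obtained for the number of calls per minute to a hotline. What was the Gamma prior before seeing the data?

A Gamma(α, β) prior (rate parametrization) on a Poisson rate with n observations summing to S gives posterior Gamma(α+S, β+n).
So α = 45 − 24 = 21 and β = 16 − 3 = 13.

Gamma(shape=21, rate=13)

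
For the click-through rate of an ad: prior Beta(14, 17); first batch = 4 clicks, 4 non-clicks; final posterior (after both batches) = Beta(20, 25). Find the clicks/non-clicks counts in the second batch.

2 clicks and 4 non-clicks

Sequential conjugate updates are equivalent to a single update on the pooled data, so total successes = posterior α − prior α and total failures = posterior β − prior β.
Total across both batches: 20−14=6 clicks, 25−17=8 non-clicks.
Subtract the first batch: 6−4=2 clicks and 8−4=4 non-clicks.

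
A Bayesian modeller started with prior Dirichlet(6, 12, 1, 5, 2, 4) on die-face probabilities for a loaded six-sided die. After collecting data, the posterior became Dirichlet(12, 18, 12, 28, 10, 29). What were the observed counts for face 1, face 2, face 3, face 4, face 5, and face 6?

counts (6, 6, 11, 23, 8, 25)

For a Dirichlet(α) prior with multinomial counts c, the posterior is Dirichlet(α + c) componentwise.
Counts are posterior − prior componentwise: 12−6=6, 18−12=6, 12−1=11, 28−5=23, 10−2=8, 29−4=25.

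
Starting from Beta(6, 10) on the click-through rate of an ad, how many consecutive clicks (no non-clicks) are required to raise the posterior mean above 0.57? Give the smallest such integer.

After k clicks and 0 non-clicks the posterior is Beta(6+k, 10), with mean (6+k)/(6+10+k).
Set (6+k)/(16+k) > 0.57 and solve: k > (0.57·16 − 6)/(1 − 0.57) = 7.256.
The smallest integer exceeding 7.256 is 8, and checking k=8: (14)/(24) = 0.5833 > 0.57.

k = 8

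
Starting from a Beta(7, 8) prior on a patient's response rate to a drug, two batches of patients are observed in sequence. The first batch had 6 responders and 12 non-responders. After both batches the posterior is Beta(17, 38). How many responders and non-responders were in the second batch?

Because Beta–binomial updating is additive in the counts, the combined data contributed (α_post−α_prior, β_post−β_prior) successes and failures.
Total across both batches: 17−7=10 responders, 38−8=30 non-responders.
Subtract the first batch: 10−6=4 responders and 30−12=18 non-responders.

4 responders and 18 non-responders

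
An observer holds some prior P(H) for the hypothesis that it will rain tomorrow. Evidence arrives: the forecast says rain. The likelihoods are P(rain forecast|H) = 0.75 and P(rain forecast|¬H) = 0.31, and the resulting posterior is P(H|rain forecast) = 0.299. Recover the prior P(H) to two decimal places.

P(H) = 0.15

Bayes' rule in odds form gives O(H|E) = O(H)·[P(E|H)/P(E|¬H)], hence O(H) = O(H|E)/LR.
Posterior odds = 0.299/(1−0.299) = 0.4265. LR = 0.75/0.31 = 2.4194.
Prior odds = 0.4265/2.4194 = 0.1763, so P(H) = 0.1763/(1+0.1763) ≈ 0.15.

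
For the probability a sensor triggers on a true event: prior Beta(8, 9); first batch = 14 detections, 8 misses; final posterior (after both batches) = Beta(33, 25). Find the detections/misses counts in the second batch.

11 detections and 8 misses

Sequential conjugate updates are equivalent to a single update on the pooled data, so total successes = posterior α − prior α and total failures = posterior β − prior β.
Total across both batches: 33−8=25 detections, 25−9=16 misses.
Subtract the first batch: 25−14=11 detections and 16−8=8 misses.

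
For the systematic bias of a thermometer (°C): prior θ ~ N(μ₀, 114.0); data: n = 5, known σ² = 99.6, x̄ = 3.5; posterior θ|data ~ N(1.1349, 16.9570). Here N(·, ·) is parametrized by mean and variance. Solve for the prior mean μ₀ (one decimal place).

μ₀ = -12.4

The posterior mean is a precision-weighted average: μ_n = (τ₀μ₀ + τ_data·x̄)/(τ₀+τ_data), with τ₀=1/σ₀² and τ_data=n/σ².
Here τ₀ = 1/114.0 = 0.008772 and τ_data = 5/99.6 = 0.050201, so τ_n = 0.058973.
Rearranging for μ₀: μ₀ = (μ_n·τ_n − τ_data·x̄)/τ₀ = (1.1349·0.058973 − 0.050201·3.5) / 0.008772 = -0.108775/0.008772 ≈ -12.4.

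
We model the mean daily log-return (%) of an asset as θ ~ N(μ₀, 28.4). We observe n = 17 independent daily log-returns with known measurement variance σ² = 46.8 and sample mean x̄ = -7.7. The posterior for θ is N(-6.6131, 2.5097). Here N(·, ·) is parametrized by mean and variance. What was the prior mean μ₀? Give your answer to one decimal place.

The posterior mean is a precision-weighted average: μ_n = (τ₀μ₀ + τ_data·x̄)/(τ₀+τ_data), with τ₀=1/σ₀² and τ_data=n/σ².
Here τ₀ = 1/28.4 = 0.035211 and τ_data = 17/46.8 = 0.363248, so τ_n = 0.398459.
Rearranging for μ₀: μ₀ = (μ_n·τ_n − τ_data·x̄)/τ₀ = (-6.6131·0.398459 − 0.363248·-7.7) / 0.035211 = 0.161960/0.035211 ≈ 4.6.

μ₀ = 4.6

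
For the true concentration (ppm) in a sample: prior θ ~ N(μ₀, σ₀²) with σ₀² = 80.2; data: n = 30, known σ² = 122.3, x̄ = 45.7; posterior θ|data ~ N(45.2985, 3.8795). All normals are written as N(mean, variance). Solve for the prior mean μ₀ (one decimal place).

The posterior mean is a precision-weighted average: μ_n = (τ₀μ₀ + τ_data·x̄)/(τ₀+τ_data), with τ₀=1/σ₀² and τ_data=n/σ².
Here τ₀ = 1/80.2 = 0.012469 and τ_data = 30/122.3 = 0.245298, so τ_n = 0.257767.
Rearranging for μ₀: μ₀ = (μ_n·τ_n − τ_data·x̄)/τ₀ = (45.2985·0.257767 − 0.245298·45.7) / 0.012469 = 0.466340/0.012469 ≈ 37.4.

μ₀ = 37.4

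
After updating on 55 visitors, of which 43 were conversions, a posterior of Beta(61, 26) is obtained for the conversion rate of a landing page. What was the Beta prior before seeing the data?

Beta(18, 14)

Under Beta–binomial conjugacy the posterior parameters are (α+s, β+f).
So α = 61 − 43 = 18 and β = 26 − 12 = 14.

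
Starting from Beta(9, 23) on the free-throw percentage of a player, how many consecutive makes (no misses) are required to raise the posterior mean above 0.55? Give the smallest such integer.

After k makes and 0 misses the posterior is Beta(9+k, 23), with mean (9+k)/(9+23+k).
Set (9+k)/(32+k) > 0.55 and solve: k > (0.55·32 − 9)/(1 − 0.55) = 19.111.
The smallest integer exceeding 19.111 is 20, and checking k=20: (29)/(52) = 0.5577 > 0.55.

k = 20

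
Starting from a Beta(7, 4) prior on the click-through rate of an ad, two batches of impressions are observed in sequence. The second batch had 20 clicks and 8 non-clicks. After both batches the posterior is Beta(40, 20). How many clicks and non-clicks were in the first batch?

13 clicks and 8 non-clicks

Sequential conjugate updates are equivalent to a single update on the pooled data, so total successes = posterior α − prior α and total failures = posterior β − prior β.
Total across both batches: 40−7=33 clicks, 20−4=16 non-clicks.
Subtract the second batch: 33−20=13 clicks and 16−8=8 non-clicks.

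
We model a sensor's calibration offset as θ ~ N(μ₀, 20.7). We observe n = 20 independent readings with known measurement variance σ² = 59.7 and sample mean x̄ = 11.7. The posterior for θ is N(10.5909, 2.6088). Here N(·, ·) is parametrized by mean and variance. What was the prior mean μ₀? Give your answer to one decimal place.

μ₀ = 2.9

The posterior mean is a precision-weighted average: μ_n = (τ₀μ₀ + τ_data·x̄)/(τ₀+τ_data), with τ₀=1/σ₀² and τ_data=n/σ².
Here τ₀ = 1/20.7 = 0.048309 and τ_data = 20/59.7 = 0.335008, so τ_n = 0.383317.
Rearranging for μ₀: μ₀ = (μ_n·τ_n − τ_data·x̄)/τ₀ = (10.5909·0.383317 − 0.335008·11.7) / 0.048309 = 0.140078/0.048309 ≈ 2.9.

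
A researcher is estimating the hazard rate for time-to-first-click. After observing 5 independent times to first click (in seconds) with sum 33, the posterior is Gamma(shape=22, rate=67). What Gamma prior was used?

Gamma(shape=17, rate=34)

Gamma–exponential conjugacy: posterior shape = α + n, posterior rate = β + Σtᵢ.
So α = 22 − 5 = 17 and β = 67 − 33 = 34.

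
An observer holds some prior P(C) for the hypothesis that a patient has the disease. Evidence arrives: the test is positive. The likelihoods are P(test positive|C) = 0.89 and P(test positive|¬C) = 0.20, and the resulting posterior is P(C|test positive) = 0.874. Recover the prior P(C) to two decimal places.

In odds form, posterior odds = prior odds × likelihood ratio, so prior odds = posterior odds ÷ LR.
Posterior odds = 0.874/(1−0.874) = 6.9365. LR = 0.89/0.20 = 4.4500.
Prior odds = 6.9365/4.4500 = 1.5588, so P(C) = 1.5588/(1+1.5588) ≈ 0.61.

P(C) = 0.61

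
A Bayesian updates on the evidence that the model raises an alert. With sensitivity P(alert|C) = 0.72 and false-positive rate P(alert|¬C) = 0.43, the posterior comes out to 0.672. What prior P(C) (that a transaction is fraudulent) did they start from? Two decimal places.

P(C) = 0.55

In odds form, posterior odds = prior odds × likelihood ratio, so prior odds = posterior odds ÷ LR.
Posterior odds = 0.672/(1−0.672) = 2.0488. LR = 0.72/0.43 = 1.6744.
Prior odds = 2.0488/1.6744 = 1.2236, so P(C) = 1.2236/(1+1.2236) ≈ 0.55.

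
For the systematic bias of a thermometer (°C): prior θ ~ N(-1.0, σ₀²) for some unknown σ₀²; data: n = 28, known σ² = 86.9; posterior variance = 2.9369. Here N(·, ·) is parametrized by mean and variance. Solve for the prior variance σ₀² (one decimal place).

σ₀² = 54.7

Posterior precision equals prior precision plus data precision: 1/σ_n² = 1/σ₀² + n/σ².
So 1/σ₀² = 1/2.9369 − 28/86.9 = 0.340495 − 0.322209 = 0.018286.
Hence σ₀² = 1/0.018286 ≈ 54.7.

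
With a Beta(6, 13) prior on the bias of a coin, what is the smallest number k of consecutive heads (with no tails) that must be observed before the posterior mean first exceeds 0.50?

k = 8

After k heads and 0 tails the posterior is Beta(6+k, 13), with mean (6+k)/(6+13+k).
Set (6+k)/(19+k) > 0.50 and solve: k > (0.50·19 − 6)/(1 − 0.50) = 7.000.
The smallest integer exceeding 7.000 is 8.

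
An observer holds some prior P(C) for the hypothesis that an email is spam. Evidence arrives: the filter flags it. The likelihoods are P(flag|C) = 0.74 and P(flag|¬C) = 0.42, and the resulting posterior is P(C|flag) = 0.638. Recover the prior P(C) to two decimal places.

P(C) = 0.50

Bayes' rule in odds form gives O(C|E) = O(C)·[P(E|C)/P(E|¬C)], hence O(C) = O(C|E)/LR.
Posterior odds = 0.638/(1−0.638) = 1.7624. LR = 0.74/0.42 = 1.7619.
Prior odds = 1.7624/1.7619 = 1.0003, so P(C) = 1.0003/(1+1.0003) ≈ 0.50.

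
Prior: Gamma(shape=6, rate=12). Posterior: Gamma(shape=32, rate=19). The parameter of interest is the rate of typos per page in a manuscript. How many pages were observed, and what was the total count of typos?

n = 7 pages with total 26 typos

Gamma–Poisson conjugacy: posterior shape = α + Σxᵢ, posterior rate = β + n.
Matching: Σxᵢ = 32 − 6 = 26 and n = 19 − 12 = 7.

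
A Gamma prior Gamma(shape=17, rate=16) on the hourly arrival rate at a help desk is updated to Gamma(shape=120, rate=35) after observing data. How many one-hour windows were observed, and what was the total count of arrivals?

A Gamma(α, β) prior (rate parametrization) on a Poisson rate with n observations summing to S gives posterior Gamma(α+S, β+n).
Matching: Σxᵢ = 120 − 17 = 103 and n = 35 − 16 = 19.

n = 19 one-hour windows with total 103 arrivals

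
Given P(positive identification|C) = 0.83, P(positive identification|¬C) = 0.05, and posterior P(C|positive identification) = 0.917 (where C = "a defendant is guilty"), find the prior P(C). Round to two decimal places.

Bayes' rule in odds form gives O(C|E) = O(C)·[P(E|C)/P(E|¬C)], hence O(C) = O(C|E)/LR.
Posterior odds = 0.917/(1−0.917) = 11.0482. LR = 0.83/0.05 = 16.6000.
Prior odds = 11.0482/16.6000 = 0.6656, so P(C) = 0.6656/(1+0.6656) ≈ 0.40.

P(C) = 0.40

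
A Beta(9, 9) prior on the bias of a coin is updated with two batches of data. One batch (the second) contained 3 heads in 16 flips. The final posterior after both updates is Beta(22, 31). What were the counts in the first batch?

Because Beta–binomial updating is additive in the counts, the combined data contributed (α_post−α_prior, β_post−β_prior) successes and failures.
Total across both batches: 22−9=13 heads, 31−9=22 tails.
Subtract the second batch: 13−3=10 heads and 22−13=9 tails.

10 heads and 9 tails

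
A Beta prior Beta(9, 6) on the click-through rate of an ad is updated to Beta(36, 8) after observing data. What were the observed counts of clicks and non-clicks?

27 clicks and 2 non-clicks

Under Beta–binomial conjugacy the posterior parameters are (α+s, β+f).
So s = 36 − 9 = 27 and f = 8 − 6 = 2.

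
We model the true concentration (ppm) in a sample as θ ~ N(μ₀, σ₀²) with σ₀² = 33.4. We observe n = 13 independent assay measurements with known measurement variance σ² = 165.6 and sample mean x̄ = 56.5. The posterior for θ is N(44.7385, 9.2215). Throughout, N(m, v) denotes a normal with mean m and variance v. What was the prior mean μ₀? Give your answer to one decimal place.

μ₀ = 13.9

With known observation variance, the Normal–Normal posterior has precision τ_n = τ₀ + n/σ² and mean μ_n = (τ₀μ₀ + (n/σ²)x̄)/τ_n.
Here τ₀ = 1/33.4 = 0.029940 and τ_data = 13/165.6 = 0.078502, so τ_n = 0.108442.
Rearranging for μ₀: μ₀ = (μ_n·τ_n − τ_data·x̄)/τ₀ = (44.7385·0.108442 − 0.078502·56.5) / 0.029940 = 0.416169/0.029940 ≈ 13.9.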